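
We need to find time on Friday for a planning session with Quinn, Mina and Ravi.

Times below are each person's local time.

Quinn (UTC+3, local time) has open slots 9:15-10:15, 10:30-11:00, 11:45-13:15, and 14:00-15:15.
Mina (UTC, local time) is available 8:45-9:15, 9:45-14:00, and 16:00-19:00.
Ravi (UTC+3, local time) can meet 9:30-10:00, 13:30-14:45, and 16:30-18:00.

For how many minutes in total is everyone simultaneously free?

Quinn → UTC: 06:15–07:15, 07:30–08:00, 08:45–10:15, 11:00–12:15.
Mina → UTC: 08:45–09:15, 09:45–14:00, 16:00–19:00.
Ravi → UTC: 06:30–07:00, 10:30–11:45, 13:30–15:00.
Quinn ∩ Mina: 08:45–09:15, 09:45–10:15, 11:00–12:15.
Quinn ∩ Mina ∩ Ravi: 11:00–11:45.
Total common minutes: 45.

45 minutes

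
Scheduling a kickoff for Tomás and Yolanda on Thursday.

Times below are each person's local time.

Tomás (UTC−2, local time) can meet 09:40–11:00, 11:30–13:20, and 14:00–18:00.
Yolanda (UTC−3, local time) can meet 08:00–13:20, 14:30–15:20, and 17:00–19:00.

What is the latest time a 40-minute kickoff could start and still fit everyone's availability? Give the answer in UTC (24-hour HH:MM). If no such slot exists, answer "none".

17:40

Tomás → UTC: 11:40–13:00, 13:30–15:20, 16:00–20:00.
Yolanda → UTC: 11:00–16:20, 17:30–18:20, 20:00–22:00.
Tomás ∩ Yolanda: 11:40–13:00, 13:30–15:20, 16:00–16:20, 17:30–18:20.
Windows ≥ 40 min: 11:40–13:00, 13:30–15:20, 17:30–18:20.
Latest start in the last window 17:30–18:20 is 18:20 − 40 min = 17:40.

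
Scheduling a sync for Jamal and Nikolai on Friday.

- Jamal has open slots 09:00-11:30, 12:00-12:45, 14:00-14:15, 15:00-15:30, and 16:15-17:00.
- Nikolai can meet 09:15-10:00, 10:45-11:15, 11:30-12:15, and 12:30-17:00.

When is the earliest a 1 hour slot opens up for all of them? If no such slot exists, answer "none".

none

Jamal ∩ Nikolai: 09:15–10:00, 10:45–11:15, 12:00–12:15, 12:30–12:45, 14:00–14:15, 15:00–15:30, 16:15–17:00.
Windows ≥ 60 min: (none).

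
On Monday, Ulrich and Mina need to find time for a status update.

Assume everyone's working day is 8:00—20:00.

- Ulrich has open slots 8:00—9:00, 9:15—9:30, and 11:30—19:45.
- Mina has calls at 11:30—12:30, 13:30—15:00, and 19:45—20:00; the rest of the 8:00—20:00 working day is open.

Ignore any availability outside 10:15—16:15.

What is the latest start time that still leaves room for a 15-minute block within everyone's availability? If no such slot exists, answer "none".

Mina free within 08:00–20:00: 08:00–11:30, 12:30–13:30, 15:00–19:45.
Ulrich ∩ Mina: 08:00–09:00, 09:15–09:30, 12:30–13:30, 15:00–19:45.
Restricted to 10:15–16:15: 12:30–13:30, 15:00–16:15.
Windows ≥ 15 min: 12:30–13:30, 15:00–16:15.
Latest start in the last window 15:00–16:15 is 16:15 − 15 min = 16:00.

16:00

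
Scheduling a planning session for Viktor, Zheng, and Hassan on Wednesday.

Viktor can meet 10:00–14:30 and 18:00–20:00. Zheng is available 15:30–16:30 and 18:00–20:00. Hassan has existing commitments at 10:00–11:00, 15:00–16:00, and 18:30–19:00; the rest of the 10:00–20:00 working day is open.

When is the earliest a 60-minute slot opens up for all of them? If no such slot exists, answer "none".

19:00

Hassan free within 10:00–20:00: 11:00–15:00, 16:00–18:30, 19:00–20:00.
Viktor ∩ Zheng: 18:00–20:00.
Viktor ∩ Zheng ∩ Hassan: 18:00–18:30, 19:00–20:00.
Windows ≥ 60 min: 19:00–20:00.
Earliest such window starts at 19:00.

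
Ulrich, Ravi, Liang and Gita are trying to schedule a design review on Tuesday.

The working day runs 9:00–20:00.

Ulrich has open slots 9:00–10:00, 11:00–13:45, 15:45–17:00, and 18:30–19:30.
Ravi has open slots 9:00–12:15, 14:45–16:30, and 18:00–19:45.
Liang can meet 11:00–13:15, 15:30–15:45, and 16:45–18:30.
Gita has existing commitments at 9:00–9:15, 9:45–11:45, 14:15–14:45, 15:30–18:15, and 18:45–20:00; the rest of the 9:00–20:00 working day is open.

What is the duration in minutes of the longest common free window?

30 minutes

Gita free within 09:00–20:00: 09:15–09:45, 11:45–14:15, 14:45–15:30, 18:15–18:45.
Ulrich ∩ Ravi: 09:00–10:00, 11:00–12:15, 15:45–16:30, 18:30–19:30.
Ulrich ∩ Ravi ∩ Liang: 11:00–12:15.
Ulrich ∩ Ravi ∩ Liang ∩ Gita: 11:45–12:15.
Single common window of 30 minutes.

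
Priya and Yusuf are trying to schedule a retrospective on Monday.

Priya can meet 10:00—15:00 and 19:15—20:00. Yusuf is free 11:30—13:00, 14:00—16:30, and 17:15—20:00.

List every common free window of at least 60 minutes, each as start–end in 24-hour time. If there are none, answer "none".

11:30–13:00, 14:00–15:00

Priya ∩ Yusuf: 11:30–13:00, 14:00–15:00, 19:15–20:00.
Windows ≥ 60 min: 11:30–13:00, 14:00–15:00.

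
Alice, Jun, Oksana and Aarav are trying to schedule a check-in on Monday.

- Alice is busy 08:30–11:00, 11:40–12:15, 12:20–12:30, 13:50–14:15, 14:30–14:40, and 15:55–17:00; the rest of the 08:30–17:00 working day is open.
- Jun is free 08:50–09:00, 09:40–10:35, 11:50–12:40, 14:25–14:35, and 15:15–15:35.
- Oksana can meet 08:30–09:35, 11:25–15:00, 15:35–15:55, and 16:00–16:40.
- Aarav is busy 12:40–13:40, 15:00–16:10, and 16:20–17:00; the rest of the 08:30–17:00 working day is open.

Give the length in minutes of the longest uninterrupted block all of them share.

10 minutes

Alice free within 08:30–17:00: 11:00–11:40, 12:15–12:20, 12:30–13:50, 14:15–14:30, 14:40–15:55.
Aarav free within 08:30–17:00: 08:30–12:40, 13:40–15:00, 16:10–16:20.
Alice ∩ Jun: 12:15–12:20, 12:30–12:40, 14:25–14:30, 15:15–15:35.
Alice ∩ Jun ∩ Oksana: 12:15–12:20, 12:30–12:40, 14:25–14:30.
Alice ∩ Jun ∩ Oksana ∩ Aarav: 12:15–12:20, 12:30–12:40, 14:25–14:30.
Common window lengths: 5, 10, 5 min; longest is 10.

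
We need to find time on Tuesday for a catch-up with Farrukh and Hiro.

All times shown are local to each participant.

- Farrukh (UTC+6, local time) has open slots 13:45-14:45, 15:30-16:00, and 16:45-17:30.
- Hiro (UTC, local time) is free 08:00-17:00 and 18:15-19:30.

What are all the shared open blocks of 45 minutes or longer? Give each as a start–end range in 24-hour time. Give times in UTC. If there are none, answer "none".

08:00–08:45, 10:45–11:30

Farrukh → UTC: 07:45–08:45, 09:30–10:00, 10:45–11:30.
Hiro → UTC: 08:00–17:00, 18:15–19:30.
Farrukh ∩ Hiro: 08:00–08:45, 09:30–10:00, 10:45–11:30.
Windows ≥ 45 min: 08:00–08:45, 10:45–11:30.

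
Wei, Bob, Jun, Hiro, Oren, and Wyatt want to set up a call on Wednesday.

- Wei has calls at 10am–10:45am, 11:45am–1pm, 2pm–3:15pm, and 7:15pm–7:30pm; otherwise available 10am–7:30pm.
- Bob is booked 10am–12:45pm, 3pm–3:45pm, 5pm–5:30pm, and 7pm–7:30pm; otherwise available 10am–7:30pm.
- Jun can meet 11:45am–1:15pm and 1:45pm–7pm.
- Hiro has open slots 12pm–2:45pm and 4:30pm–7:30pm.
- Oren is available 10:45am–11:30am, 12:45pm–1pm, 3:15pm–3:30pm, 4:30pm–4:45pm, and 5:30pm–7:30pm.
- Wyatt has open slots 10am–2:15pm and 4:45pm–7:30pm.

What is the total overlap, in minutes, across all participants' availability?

90 minutes

Wei free within 10:00–19:30: 10:45–11:45, 13:00–14:00, 15:15–19:15.
Bob free within 10:00–19:30: 12:45–15:00, 15:45–17:00, 17:30–19:00.
Wei ∩ Bob: 13:00–14:00, 15:45–17:00, 17:30–19:00.
Wei ∩ Bob ∩ Jun: 13:00–13:15, 13:45–14:00, 15:45–17:00, 17:30–19:00.
Wei ∩ Bob ∩ Jun ∩ Hiro: 13:00–13:15, 13:45–14:00, 16:30–17:00, 17:30–19:00.
Wei ∩ Bob ∩ Jun ∩ Hiro ∩ Oren: 16:30–16:45, 17:30–19:00.
Wei ∩ Bob ∩ Jun ∩ Hiro ∩ Oren ∩ Wyatt: 17:30–19:00.
Total common minutes: 90.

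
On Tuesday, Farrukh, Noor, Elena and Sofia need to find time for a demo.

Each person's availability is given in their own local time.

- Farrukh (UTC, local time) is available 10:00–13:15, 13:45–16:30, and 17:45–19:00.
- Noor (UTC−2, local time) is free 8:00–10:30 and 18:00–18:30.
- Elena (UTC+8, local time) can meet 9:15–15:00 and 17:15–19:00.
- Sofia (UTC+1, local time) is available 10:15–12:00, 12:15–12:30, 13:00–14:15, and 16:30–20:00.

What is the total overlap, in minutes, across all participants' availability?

60 minutes

Farrukh → UTC: 10:00–13:15, 13:45–16:30, 17:45–19:00.
Noor → UTC: 10:00–12:30, 20:00–20:30.
Elena → UTC: 01:15–07:00, 09:15–11:00.
Sofia → UTC: 09:15–11:00, 11:15–11:30, 12:00–13:15, 15:30–19:00.
Farrukh ∩ Noor: 10:00–12:30.
Farrukh ∩ Noor ∩ Elena: 10:00–11:00.
Farrukh ∩ Noor ∩ Elena ∩ Sofia: 10:00–11:00.
Total common minutes: 60.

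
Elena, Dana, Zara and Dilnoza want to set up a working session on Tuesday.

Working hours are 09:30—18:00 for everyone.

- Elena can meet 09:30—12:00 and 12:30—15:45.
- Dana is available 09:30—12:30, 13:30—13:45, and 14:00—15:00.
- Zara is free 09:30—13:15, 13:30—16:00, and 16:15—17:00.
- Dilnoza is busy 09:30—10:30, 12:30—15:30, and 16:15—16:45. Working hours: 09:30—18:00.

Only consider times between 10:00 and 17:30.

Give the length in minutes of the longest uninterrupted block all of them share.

90 minutes

Dilnoza free within 09:30–18:00: 10:30–12:30, 15:30–16:15, 16:45–18:00.
Elena ∩ Dana: 09:30–12:00, 13:30–13:45, 14:00–15:00.
Elena ∩ Dana ∩ Zara: 09:30–12:00, 13:30–13:45, 14:00–15:00.
Elena ∩ Dana ∩ Zara ∩ Dilnoza: 10:30–12:00.
Restricted to 10:00–17:30: 10:30–12:00.
Single common window of 90 minutes.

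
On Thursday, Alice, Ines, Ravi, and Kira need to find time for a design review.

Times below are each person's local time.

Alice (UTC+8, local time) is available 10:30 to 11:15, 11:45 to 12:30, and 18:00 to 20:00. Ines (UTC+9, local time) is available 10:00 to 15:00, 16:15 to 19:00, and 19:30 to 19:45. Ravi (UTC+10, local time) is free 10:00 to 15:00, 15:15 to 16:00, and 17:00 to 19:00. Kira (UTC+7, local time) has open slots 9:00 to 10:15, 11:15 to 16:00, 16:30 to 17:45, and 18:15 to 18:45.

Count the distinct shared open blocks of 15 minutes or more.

Alice → UTC: 02:30–03:15, 03:45–04:30, 10:00–12:00.
Ines → UTC: 01:00–06:00, 07:15–10:00, 10:30–10:45.
Ravi → UTC: 00:00–05:00, 05:15–06:00, 07:00–09:00.
Kira → UTC: 02:00–03:15, 04:15–09:00, 09:30–10:45, 11:15–11:45.
Alice ∩ Ines: 02:30–03:15, 03:45–04:30, 10:30–10:45.
Alice ∩ Ines ∩ Ravi: 02:30–03:15, 03:45–04:30.
Alice ∩ Ines ∩ Ravi ∩ Kira: 02:30–03:15, 04:15–04:30.
Windows ≥ 15 min: 02:30–03:15, 04:15–04:30.
That's 2 windows.

2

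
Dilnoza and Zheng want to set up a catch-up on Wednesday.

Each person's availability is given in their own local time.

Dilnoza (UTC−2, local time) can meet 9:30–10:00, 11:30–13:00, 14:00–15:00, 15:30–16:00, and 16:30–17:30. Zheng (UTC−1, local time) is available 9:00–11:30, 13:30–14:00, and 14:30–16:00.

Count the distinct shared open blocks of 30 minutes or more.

3

Dilnoza → UTC: 11:30–12:00, 13:30–15:00, 16:00–17:00, 17:30–18:00, 18:30–19:30.
Zheng → UTC: 10:00–12:30, 14:30–15:00, 15:30–17:00.
Dilnoza ∩ Zheng: 11:30–12:00, 14:30–15:00, 16:00–17:00.
Windows ≥ 30 min: 11:30–12:00, 14:30–15:00, 16:00–17:00.
That's 3 windows.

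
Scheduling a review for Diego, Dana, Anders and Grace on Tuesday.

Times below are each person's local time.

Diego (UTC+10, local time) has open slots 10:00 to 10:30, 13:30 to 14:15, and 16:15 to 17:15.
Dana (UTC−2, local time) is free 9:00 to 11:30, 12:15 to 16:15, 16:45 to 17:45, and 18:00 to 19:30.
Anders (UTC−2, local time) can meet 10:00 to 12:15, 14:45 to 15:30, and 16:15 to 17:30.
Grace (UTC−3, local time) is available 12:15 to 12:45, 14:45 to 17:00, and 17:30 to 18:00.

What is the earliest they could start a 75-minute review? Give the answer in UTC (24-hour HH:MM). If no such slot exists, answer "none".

none

Diego → UTC: 00:00–00:30, 03:30–04:15, 06:15–07:15.
Dana → UTC: 11:00–13:30, 14:15–18:15, 18:45–19:45, 20:00–21:30.
Anders → UTC: 12:00–14:15, 16:45–17:30, 18:15–19:30.
Grace → UTC: 15:15–15:45, 17:45–20:00, 20:30–21:00.
Diego ∩ Dana: (none).
Diego ∩ Dana ∩ Anders: (none).
Diego ∩ Dana ∩ Anders ∩ Grace: (none).
Windows ≥ 75 min: (none).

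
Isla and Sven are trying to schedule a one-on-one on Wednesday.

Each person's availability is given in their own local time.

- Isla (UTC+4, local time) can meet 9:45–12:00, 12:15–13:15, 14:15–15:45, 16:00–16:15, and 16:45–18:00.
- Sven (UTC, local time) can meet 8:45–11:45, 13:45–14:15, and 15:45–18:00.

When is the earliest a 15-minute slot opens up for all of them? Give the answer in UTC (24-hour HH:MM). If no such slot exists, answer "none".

08:45

Isla → UTC: 05:45–08:00, 08:15–09:15, 10:15–11:45, 12:00–12:15, 12:45–14:00.
Sven → UTC: 08:45–11:45, 13:45–14:15, 15:45–18:00.
Isla ∩ Sven: 08:45–09:15, 10:15–11:45, 13:45–14:00.
Windows ≥ 15 min: 08:45–09:15, 10:15–11:45, 13:45–14:00.
Earliest such window starts at 08:45.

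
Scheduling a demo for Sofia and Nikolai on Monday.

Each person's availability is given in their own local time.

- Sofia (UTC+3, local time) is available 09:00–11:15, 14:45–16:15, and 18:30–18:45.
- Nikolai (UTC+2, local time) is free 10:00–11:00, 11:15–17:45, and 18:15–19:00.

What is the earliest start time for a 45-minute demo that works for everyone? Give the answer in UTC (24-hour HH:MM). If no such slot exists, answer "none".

Sofia → UTC: 06:00–08:15, 11:45–13:15, 15:30–15:45.
Nikolai → UTC: 08:00–09:00, 09:15–15:45, 16:15–17:00.
Sofia ∩ Nikolai: 08:00–08:15, 11:45–13:15, 15:30–15:45.
Windows ≥ 45 min: 11:45–13:15.
Earliest such window starts at 11:45.

11:45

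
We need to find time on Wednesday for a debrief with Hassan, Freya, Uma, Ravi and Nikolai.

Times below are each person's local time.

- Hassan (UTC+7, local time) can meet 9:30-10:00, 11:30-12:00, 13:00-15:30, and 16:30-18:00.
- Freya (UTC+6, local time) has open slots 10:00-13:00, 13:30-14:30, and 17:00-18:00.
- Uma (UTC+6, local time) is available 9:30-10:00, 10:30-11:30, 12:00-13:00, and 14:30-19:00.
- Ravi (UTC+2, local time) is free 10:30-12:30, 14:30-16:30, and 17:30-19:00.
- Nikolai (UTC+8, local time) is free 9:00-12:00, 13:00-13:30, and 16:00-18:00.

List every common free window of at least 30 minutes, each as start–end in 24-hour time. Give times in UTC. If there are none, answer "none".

none

Hassan → UTC: 02:30–03:00, 04:30–05:00, 06:00–08:30, 09:30–11:00.
Freya → UTC: 04:00–07:00, 07:30–08:30, 11:00–12:00.
Uma → UTC: 03:30–04:00, 04:30–05:30, 06:00–07:00, 08:30–13:00.
Ravi → UTC: 08:30–10:30, 12:30–14:30, 15:30–17:00.
Nikolai → UTC: 01:00–04:00, 05:00–05:30, 08:00–10:00.
Hassan ∩ Freya: 04:30–05:00, 06:00–07:00, 07:30–08:30.
Hassan ∩ Freya ∩ Uma: 04:30–05:00, 06:00–07:00.
Hassan ∩ Freya ∩ Uma ∩ Ravi: (none).
Hassan ∩ Freya ∩ Uma ∩ Ravi ∩ Nikolai: (none).
Windows ≥ 30 min: (none).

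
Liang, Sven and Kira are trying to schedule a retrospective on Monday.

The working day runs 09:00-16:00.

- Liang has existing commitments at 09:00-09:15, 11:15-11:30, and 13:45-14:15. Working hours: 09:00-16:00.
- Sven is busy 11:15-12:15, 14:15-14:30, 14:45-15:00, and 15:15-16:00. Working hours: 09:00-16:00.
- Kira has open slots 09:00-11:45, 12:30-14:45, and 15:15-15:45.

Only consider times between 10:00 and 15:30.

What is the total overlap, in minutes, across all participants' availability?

Liang free within 09:00–16:00: 09:15–11:15, 11:30–13:45, 14:15–16:00.
Sven free within 09:00–16:00: 09:00–11:15, 12:15–14:15, 14:30–14:45, 15:00–15:15.
Liang ∩ Sven: 09:15–11:15, 12:15–13:45, 14:30–14:45, 15:00–15:15.
Liang ∩ Sven ∩ Kira: 09:15–11:15, 12:30–13:45, 14:30–14:45.
Restricted to 10:00–15:30: 10:00–11:15, 12:30–13:45, 14:30–14:45.
Total common minutes: 75 + 75 + 15 = 165.

165 minutes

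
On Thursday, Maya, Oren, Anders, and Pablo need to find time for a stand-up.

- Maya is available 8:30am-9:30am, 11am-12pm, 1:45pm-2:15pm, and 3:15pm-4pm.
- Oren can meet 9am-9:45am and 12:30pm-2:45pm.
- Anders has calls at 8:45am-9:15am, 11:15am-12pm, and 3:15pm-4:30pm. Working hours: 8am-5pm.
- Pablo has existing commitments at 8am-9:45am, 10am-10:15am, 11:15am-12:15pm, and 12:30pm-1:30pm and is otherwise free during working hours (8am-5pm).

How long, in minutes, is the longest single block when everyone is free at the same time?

Anders free within 08:00–17:00: 08:00–08:45, 09:15–11:15, 12:00–15:15, 16:30–17:00.
Pablo free within 08:00–17:00: 09:45–10:00, 10:15–11:15, 12:15–12:30, 13:30–17:00.
Maya ∩ Oren: 09:00–09:30, 13:45–14:15.
Maya ∩ Oren ∩ Anders: 09:15–09:30, 13:45–14:15.
Maya ∩ Oren ∩ Anders ∩ Pablo: 13:45–14:15.
Single common window of 30 minutes.

30 minutes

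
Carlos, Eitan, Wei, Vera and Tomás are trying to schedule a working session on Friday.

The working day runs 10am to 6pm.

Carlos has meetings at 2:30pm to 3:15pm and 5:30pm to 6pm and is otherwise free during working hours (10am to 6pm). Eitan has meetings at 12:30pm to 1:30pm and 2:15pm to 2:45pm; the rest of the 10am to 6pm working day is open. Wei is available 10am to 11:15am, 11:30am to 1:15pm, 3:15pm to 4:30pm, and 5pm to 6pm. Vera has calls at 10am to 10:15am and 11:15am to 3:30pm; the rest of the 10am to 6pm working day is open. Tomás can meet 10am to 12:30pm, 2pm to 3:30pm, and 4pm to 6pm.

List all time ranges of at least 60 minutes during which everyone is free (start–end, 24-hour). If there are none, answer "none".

10:15–11:15

Carlos free within 10:00–18:00: 10:00–14:30, 15:15–17:30.
Eitan free within 10:00–18:00: 10:00–12:30, 13:30–14:15, 14:45–18:00.
Vera free within 10:00–18:00: 10:15–11:15, 15:30–18:00.
Carlos ∩ Eitan: 10:00–12:30, 13:30–14:15, 15:15–17:30.
Carlos ∩ Eitan ∩ Wei: 10:00–11:15, 11:30–12:30, 15:15–16:30, 17:00–17:30.
Carlos ∩ Eitan ∩ Wei ∩ Vera: 10:15–11:15, 15:30–16:30, 17:00–17:30.
Carlos ∩ Eitan ∩ Wei ∩ Vera ∩ Tomás: 10:15–11:15, 16:00–16:30, 17:00–17:30.
Windows ≥ 60 min: 10:15–11:15.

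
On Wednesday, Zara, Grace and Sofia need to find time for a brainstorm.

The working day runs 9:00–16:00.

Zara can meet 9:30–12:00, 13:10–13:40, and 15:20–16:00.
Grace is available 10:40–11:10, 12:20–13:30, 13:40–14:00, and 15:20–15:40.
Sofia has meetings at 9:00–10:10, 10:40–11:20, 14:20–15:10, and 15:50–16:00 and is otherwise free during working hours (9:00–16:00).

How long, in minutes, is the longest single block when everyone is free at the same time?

Sofia free within 09:00–16:00: 10:10–10:40, 11:20–14:20, 15:10–15:50.
Zara ∩ Grace: 10:40–11:10, 13:10–13:30, 15:20–15:40.
Zara ∩ Grace ∩ Sofia: 13:10–13:30, 15:20–15:40.
Common window lengths: 20, 20 min; longest is 20.

20 minutes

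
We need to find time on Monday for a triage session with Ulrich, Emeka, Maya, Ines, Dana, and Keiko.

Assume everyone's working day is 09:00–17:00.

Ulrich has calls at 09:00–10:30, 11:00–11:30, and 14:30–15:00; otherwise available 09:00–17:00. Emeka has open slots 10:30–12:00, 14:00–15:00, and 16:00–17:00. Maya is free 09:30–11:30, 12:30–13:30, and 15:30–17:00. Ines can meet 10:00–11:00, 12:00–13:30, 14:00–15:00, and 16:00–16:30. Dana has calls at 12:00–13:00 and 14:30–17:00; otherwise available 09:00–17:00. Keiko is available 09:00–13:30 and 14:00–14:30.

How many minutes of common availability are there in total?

Ulrich free within 09:00–17:00: 10:30–11:00, 11:30–14:30, 15:00–17:00.
Dana free within 09:00–17:00: 09:00–12:00, 13:00–14:30.
Ulrich ∩ Emeka: 10:30–11:00, 11:30–12:00, 14:00–14:30, 16:00–17:00.
Ulrich ∩ Emeka ∩ Maya: 10:30–11:00, 16:00–17:00.
Ulrich ∩ Emeka ∩ Maya ∩ Ines: 10:30–11:00, 16:00–16:30.
Ulrich ∩ Emeka ∩ Maya ∩ Ines ∩ Dana: 10:30–11:00.
Ulrich ∩ Emeka ∩ Maya ∩ Ines ∩ Dana ∩ Keiko: 10:30–11:00.
Total common minutes: 30.

30 minutes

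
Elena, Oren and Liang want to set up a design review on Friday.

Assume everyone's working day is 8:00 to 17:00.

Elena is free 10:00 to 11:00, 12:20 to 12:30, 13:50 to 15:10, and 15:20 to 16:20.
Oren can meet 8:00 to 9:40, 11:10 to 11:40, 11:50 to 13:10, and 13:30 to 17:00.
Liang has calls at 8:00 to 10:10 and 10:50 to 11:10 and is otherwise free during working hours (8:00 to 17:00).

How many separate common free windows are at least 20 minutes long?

Liang free within 08:00–17:00: 10:10–10:50, 11:10–17:00.
Elena ∩ Oren: 12:20–12:30, 13:50–15:10, 15:20–16:20.
Elena ∩ Oren ∩ Liang: 12:20–12:30, 13:50–15:10, 15:20–16:20.
Windows ≥ 20 min: 13:50–15:10, 15:20–16:20.
That's 2 windows.

2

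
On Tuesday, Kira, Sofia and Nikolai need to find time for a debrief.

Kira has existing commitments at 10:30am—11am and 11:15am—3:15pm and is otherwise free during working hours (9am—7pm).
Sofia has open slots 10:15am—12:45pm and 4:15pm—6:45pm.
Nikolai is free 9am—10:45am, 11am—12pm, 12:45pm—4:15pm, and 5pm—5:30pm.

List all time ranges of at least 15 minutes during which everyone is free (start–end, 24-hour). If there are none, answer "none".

Kira free within 09:00–19:00: 09:00–10:30, 11:00–11:15, 15:15–19:00.
Kira ∩ Sofia: 10:15–10:30, 11:00–11:15, 16:15–18:45.
Kira ∩ Sofia ∩ Nikolai: 10:15–10:30, 11:00–11:15, 17:00–17:30.
Windows ≥ 15 min: 10:15–10:30, 11:00–11:15, 17:00–17:30.

10:15–10:30, 11:00–11:15, 17:00–17:30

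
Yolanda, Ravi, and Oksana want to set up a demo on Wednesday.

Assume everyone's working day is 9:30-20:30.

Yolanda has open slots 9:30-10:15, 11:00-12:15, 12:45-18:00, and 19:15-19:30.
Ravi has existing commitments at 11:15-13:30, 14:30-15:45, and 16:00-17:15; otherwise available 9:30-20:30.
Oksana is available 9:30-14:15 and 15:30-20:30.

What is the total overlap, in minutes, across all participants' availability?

180 minutes

Ravi free within 09:30–20:30: 09:30–11:15, 13:30–14:30, 15:45–16:00, 17:15–20:30.
Yolanda ∩ Ravi: 09:30–10:15, 11:00–11:15, 13:30–14:30, 15:45–16:00, 17:15–18:00, 19:15–19:30.
Yolanda ∩ Ravi ∩ Oksana: 09:30–10:15, 11:00–11:15, 13:30–14:15, 15:45–16:00, 17:15–18:00, 19:15–19:30.
Total common minutes: 45 + 15 + 45 + 15 + 45 + 15 = 180.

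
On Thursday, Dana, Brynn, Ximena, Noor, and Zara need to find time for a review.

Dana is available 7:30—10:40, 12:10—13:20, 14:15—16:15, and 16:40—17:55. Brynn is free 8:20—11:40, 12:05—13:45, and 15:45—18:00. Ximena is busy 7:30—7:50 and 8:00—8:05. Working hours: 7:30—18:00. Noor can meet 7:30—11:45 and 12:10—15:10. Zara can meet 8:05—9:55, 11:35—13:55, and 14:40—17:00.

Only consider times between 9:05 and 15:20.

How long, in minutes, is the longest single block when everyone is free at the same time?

70 minutes

Ximena free within 07:30–18:00: 07:50–08:00, 08:05–18:00.
Dana ∩ Brynn: 08:20–10:40, 12:10–13:20, 15:45–16:15, 16:40–17:55.
Dana ∩ Brynn ∩ Ximena: 08:20–10:40, 12:10–13:20, 15:45–16:15, 16:40–17:55.
Dana ∩ Brynn ∩ Ximena ∩ Noor: 08:20–10:40, 12:10–13:20.
Dana ∩ Brynn ∩ Ximena ∩ Noor ∩ Zara: 08:20–09:55, 12:10–13:20.
Restricted to 09:05–15:20: 09:05–09:55, 12:10–13:20.
Common window lengths: 50, 70 min; longest is 70.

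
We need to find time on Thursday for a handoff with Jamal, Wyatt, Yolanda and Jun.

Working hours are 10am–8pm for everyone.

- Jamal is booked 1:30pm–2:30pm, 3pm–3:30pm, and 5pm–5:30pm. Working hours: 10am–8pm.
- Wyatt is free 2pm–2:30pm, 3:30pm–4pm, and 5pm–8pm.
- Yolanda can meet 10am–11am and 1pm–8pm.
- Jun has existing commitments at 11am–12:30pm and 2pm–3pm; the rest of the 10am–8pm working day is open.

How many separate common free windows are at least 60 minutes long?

Jamal free within 10:00–20:00: 10:00–13:30, 14:30–15:00, 15:30–17:00, 17:30–20:00.
Jun free within 10:00–20:00: 10:00–11:00, 12:30–14:00, 15:00–20:00.
Jamal ∩ Wyatt: 15:30–16:00, 17:30–20:00.
Jamal ∩ Wyatt ∩ Yolanda: 15:30–16:00, 17:30–20:00.
Jamal ∩ Wyatt ∩ Yolanda ∩ Jun: 15:30–16:00, 17:30–20:00.
Windows ≥ 60 min: 17:30–20:00.
That's 1 window.

1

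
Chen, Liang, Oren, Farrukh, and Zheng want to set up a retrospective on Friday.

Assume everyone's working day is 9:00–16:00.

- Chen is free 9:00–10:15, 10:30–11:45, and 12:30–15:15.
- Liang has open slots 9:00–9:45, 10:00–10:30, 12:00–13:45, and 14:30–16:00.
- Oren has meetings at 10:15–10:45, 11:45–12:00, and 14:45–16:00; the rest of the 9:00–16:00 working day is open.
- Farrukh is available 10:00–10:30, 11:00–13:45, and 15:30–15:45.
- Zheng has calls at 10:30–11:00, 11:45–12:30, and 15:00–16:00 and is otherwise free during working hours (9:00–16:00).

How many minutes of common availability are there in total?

Oren free within 09:00–16:00: 09:00–10:15, 10:45–11:45, 12:00–14:45.
Zheng free within 09:00–16:00: 09:00–10:30, 11:00–11:45, 12:30–15:00.
Chen ∩ Liang: 09:00–09:45, 10:00–10:15, 12:30–13:45, 14:30–15:15.
Chen ∩ Liang ∩ Oren: 09:00–09:45, 10:00–10:15, 12:30–13:45, 14:30–14:45.
Chen ∩ Liang ∩ Oren ∩ Farrukh: 10:00–10:15, 12:30–13:45.
Chen ∩ Liang ∩ Oren ∩ Farrukh ∩ Zheng: 10:00–10:15, 12:30–13:45.
Total common minutes: 15 + 75 = 90.

90 minutes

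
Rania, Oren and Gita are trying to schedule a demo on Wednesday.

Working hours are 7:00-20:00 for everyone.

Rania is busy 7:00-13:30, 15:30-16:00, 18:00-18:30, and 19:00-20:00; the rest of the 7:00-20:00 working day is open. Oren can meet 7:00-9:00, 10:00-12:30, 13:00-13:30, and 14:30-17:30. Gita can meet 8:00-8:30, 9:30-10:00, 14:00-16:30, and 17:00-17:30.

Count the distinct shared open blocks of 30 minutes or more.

3

Rania free within 07:00–20:00: 13:30–15:30, 16:00–18:00, 18:30–19:00.
Rania ∩ Oren: 14:30–15:30, 16:00–17:30.
Rania ∩ Oren ∩ Gita: 14:30–15:30, 16:00–16:30, 17:00–17:30.
Windows ≥ 30 min: 14:30–15:30, 16:00–16:30, 17:00–17:30.
That's 3 windows.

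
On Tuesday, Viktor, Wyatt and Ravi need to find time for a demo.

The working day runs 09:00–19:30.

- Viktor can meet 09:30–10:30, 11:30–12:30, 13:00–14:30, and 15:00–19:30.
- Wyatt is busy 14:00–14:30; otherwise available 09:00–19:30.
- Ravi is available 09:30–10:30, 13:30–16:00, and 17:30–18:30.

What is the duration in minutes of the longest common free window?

60 minutes

Wyatt free within 09:00–19:30: 09:00–14:00, 14:30–19:30.
Viktor ∩ Wyatt: 09:30–10:30, 11:30–12:30, 13:00–14:00, 15:00–19:30.
Viktor ∩ Wyatt ∩ Ravi: 09:30–10:30, 13:30–14:00, 15:00–16:00, 17:30–18:30.
Common window lengths: 60, 30, 60, 60 min; longest is 60.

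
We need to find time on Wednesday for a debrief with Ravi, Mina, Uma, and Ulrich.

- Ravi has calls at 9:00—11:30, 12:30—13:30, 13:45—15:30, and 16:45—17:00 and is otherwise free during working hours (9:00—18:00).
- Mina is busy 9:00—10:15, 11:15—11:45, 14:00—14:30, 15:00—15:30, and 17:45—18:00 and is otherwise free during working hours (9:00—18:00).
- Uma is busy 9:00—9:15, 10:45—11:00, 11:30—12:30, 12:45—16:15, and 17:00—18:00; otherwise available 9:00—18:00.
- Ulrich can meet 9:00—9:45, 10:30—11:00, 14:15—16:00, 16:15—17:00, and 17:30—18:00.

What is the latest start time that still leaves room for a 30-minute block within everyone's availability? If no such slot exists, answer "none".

16:15

Ravi free within 09:00–18:00: 11:30–12:30, 13:30–13:45, 15:30–16:45, 17:00–18:00.
Mina free within 09:00–18:00: 10:15–11:15, 11:45–14:00, 14:30–15:00, 15:30–17:45.
Uma free within 09:00–18:00: 09:15–10:45, 11:00–11:30, 12:30–12:45, 16:15–17:00.
Ravi ∩ Mina: 11:45–12:30, 13:30–13:45, 15:30–16:45, 17:00–17:45.
Ravi ∩ Mina ∩ Uma: 16:15–16:45.
Ravi ∩ Mina ∩ Uma ∩ Ulrich: 16:15–16:45.
Windows ≥ 30 min: 16:15–16:45.
Latest start in the last window 16:15–16:45 is 16:45 − 30 min = 16:15.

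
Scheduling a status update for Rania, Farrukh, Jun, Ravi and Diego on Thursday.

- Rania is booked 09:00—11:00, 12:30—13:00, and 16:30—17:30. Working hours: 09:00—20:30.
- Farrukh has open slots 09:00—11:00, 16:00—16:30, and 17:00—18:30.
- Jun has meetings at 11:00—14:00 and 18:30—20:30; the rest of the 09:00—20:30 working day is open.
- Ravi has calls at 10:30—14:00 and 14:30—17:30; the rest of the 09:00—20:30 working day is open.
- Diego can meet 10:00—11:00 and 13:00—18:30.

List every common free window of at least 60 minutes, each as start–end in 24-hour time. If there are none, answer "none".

17:30–18:30

Rania free within 09:00–20:30: 11:00–12:30, 13:00–16:30, 17:30–20:30.
Jun free within 09:00–20:30: 09:00–11:00, 14:00–18:30.
Ravi free within 09:00–20:30: 09:00–10:30, 14:00–14:30, 17:30–20:30.
Rania ∩ Farrukh: 16:00–16:30, 17:30–18:30.
Rania ∩ Farrukh ∩ Jun: 16:00–16:30, 17:30–18:30.
Rania ∩ Farrukh ∩ Jun ∩ Ravi: 17:30–18:30.
Rania ∩ Farrukh ∩ Jun ∩ Ravi ∩ Diego: 17:30–18:30.
Windows ≥ 60 min: 17:30–18:30.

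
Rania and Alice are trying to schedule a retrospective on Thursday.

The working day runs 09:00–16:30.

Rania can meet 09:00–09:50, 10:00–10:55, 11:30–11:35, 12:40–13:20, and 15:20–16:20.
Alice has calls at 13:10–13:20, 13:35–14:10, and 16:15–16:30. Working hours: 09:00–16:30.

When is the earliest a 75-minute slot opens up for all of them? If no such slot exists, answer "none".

none

Alice free within 09:00–16:30: 09:00–13:10, 13:20–13:35, 14:10–16:15.
Rania ∩ Alice: 09:00–09:50, 10:00–10:55, 11:30–11:35, 12:40–13:10, 15:20–16:15.
Windows ≥ 75 min: (none).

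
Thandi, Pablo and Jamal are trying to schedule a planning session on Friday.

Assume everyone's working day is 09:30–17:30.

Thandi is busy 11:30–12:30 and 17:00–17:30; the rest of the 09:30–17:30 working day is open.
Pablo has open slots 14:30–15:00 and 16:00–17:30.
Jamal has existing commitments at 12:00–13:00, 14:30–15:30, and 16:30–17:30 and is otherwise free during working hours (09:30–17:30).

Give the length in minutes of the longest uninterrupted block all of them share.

30 minutes

Thandi free within 09:30–17:30: 09:30–11:30, 12:30–17:00.
Jamal free within 09:30–17:30: 09:30–12:00, 13:00–14:30, 15:30–16:30.
Thandi ∩ Pablo: 14:30–15:00, 16:00–17:00.
Thandi ∩ Pablo ∩ Jamal: 16:00–16:30.
Single common window of 30 minutes.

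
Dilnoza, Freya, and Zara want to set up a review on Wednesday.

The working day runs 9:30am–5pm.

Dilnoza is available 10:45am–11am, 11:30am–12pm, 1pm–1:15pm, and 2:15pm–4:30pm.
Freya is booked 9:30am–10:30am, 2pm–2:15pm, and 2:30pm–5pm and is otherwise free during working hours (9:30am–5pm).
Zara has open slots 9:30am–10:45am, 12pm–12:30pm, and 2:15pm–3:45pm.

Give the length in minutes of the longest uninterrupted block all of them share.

15 minutes

Freya free within 09:30–17:00: 10:30–14:00, 14:15–14:30.
Dilnoza ∩ Freya: 10:45–11:00, 11:30–12:00, 13:00–13:15, 14:15–14:30.
Dilnoza ∩ Freya ∩ Zara: 14:15–14:30.
Single common window of 15 minutes.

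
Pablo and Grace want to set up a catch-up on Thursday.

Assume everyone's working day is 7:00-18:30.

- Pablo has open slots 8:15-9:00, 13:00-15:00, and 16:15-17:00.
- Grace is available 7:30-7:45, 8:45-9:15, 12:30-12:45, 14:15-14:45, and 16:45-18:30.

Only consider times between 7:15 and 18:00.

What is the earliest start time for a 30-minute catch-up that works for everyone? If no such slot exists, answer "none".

14:15

Pablo ∩ Grace: 08:45–09:00, 14:15–14:45, 16:45–17:00.
Restricted to 07:15–18:00: 08:45–09:00, 14:15–14:45, 16:45–17:00.
Windows ≥ 30 min: 14:15–14:45.
Earliest such window starts at 14:15.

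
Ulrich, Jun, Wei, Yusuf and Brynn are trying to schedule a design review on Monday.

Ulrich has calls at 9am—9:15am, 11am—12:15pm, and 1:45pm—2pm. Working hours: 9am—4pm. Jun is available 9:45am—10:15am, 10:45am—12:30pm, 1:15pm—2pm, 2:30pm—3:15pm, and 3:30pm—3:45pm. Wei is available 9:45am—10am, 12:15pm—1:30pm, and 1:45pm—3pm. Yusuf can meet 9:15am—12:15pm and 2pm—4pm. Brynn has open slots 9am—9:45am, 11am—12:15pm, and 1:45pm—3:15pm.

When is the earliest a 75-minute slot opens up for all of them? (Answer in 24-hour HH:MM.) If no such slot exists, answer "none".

Ulrich free within 09:00–16:00: 09:15–11:00, 12:15–13:45, 14:00–16:00.
Ulrich ∩ Jun: 09:45–10:15, 10:45–11:00, 12:15–12:30, 13:15–13:45, 14:30–15:15, 15:30–15:45.
Ulrich ∩ Jun ∩ Wei: 09:45–10:00, 12:15–12:30, 13:15–13:30, 14:30–15:00.
Ulrich ∩ Jun ∩ Wei ∩ Yusuf: 09:45–10:00, 14:30–15:00.
Ulrich ∩ Jun ∩ Wei ∩ Yusuf ∩ Brynn: 14:30–15:00.
Windows ≥ 75 min: (none).

none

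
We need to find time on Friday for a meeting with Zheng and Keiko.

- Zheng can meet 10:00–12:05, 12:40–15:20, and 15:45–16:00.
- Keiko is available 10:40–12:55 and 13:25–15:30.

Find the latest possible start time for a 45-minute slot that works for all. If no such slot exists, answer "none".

Zheng ∩ Keiko: 10:40–12:05, 12:40–12:55, 13:25–15:20.
Windows ≥ 45 min: 10:40–12:05, 13:25–15:20.
Latest start in the last window 13:25–15:20 is 15:20 − 45 min = 14:35.

14:35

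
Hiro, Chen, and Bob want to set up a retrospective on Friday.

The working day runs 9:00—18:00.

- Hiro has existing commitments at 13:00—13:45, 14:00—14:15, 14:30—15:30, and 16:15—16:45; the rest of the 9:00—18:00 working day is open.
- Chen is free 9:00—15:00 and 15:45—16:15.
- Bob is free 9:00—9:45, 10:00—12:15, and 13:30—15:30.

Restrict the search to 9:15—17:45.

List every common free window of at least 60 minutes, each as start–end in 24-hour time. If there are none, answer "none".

10:00–12:15

Hiro free within 09:00–18:00: 09:00–13:00, 13:45–14:00, 14:15–14:30, 15:30–16:15, 16:45–18:00.
Hiro ∩ Chen: 09:00–13:00, 13:45–14:00, 14:15–14:30, 15:45–16:15.
Hiro ∩ Chen ∩ Bob: 09:00–09:45, 10:00–12:15, 13:45–14:00, 14:15–14:30.
Restricted to 09:15–17:45: 09:15–09:45, 10:00–12:15, 13:45–14:00, 14:15–14:30.
Windows ≥ 60 min: 10:00–12:15.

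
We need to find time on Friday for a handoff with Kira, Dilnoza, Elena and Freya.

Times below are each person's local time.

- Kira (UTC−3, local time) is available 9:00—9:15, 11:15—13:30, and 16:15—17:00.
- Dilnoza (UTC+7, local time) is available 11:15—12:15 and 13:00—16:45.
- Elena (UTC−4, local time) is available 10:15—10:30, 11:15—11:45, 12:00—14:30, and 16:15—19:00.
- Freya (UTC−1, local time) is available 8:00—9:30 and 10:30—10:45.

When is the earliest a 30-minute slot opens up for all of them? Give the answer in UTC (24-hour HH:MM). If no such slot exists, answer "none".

none

Kira → UTC: 12:00–12:15, 14:15–16:30, 19:15–20:00.
Dilnoza → UTC: 04:15–05:15, 06:00–09:45.
Elena → UTC: 14:15–14:30, 15:15–15:45, 16:00–18:30, 20:15–23:00.
Freya → UTC: 09:00–10:30, 11:30–11:45.
Kira ∩ Dilnoza: (none).
Kira ∩ Dilnoza ∩ Elena: (none).
Kira ∩ Dilnoza ∩ Elena ∩ Freya: (none).
Windows ≥ 30 min: (none).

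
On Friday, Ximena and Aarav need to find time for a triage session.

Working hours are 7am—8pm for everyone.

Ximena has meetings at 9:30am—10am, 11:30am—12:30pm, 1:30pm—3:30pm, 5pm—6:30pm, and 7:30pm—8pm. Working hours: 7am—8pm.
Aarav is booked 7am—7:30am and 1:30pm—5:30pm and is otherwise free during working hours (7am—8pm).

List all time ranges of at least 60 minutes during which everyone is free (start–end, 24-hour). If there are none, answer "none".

07:30–09:30, 10:00–11:30, 12:30–13:30, 18:30–19:30

Ximena free within 07:00–20:00: 07:00–09:30, 10:00–11:30, 12:30–13:30, 15:30–17:00, 18:30–19:30.
Aarav free within 07:00–20:00: 07:30–13:30, 17:30–20:00.
Ximena ∩ Aarav: 07:30–09:30, 10:00–11:30, 12:30–13:30, 18:30–19:30.
Windows ≥ 60 min: 07:30–09:30, 10:00–11:30, 12:30–13:30, 18:30–19:30.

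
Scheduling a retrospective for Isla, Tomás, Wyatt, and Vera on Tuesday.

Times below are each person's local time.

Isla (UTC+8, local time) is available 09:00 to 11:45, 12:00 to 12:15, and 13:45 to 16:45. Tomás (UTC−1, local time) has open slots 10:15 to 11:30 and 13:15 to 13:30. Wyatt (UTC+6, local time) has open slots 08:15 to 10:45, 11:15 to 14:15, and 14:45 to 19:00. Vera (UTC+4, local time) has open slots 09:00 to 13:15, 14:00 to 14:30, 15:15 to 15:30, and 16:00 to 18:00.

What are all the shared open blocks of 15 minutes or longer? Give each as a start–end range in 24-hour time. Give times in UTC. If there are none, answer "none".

none

Isla → UTC: 01:00–03:45, 04:00–04:15, 05:45–08:45.
Tomás → UTC: 11:15–12:30, 14:15–14:30.
Wyatt → UTC: 02:15–04:45, 05:15–08:15, 08:45–13:00.
Vera → UTC: 05:00–09:15, 10:00–10:30, 11:15–11:30, 12:00–14:00.
Isla ∩ Tomás: (none).
Isla ∩ Tomás ∩ Wyatt: (none).
Isla ∩ Tomás ∩ Wyatt ∩ Vera: (none).
Windows ≥ 15 min: (none).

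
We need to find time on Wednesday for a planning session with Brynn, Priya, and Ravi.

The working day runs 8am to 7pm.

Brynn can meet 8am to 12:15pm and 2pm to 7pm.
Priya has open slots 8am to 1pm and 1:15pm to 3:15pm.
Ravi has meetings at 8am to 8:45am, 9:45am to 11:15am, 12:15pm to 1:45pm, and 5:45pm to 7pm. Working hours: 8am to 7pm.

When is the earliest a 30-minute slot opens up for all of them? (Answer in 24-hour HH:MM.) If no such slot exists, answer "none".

08:45

Ravi free within 08:00–19:00: 08:45–09:45, 11:15–12:15, 13:45–17:45.
Brynn ∩ Priya: 08:00–12:15, 14:00–15:15.
Brynn ∩ Priya ∩ Ravi: 08:45–09:45, 11:15–12:15, 14:00–15:15.
Windows ≥ 30 min: 08:45–09:45, 11:15–12:15, 14:00–15:15.
Earliest such window starts at 08:45.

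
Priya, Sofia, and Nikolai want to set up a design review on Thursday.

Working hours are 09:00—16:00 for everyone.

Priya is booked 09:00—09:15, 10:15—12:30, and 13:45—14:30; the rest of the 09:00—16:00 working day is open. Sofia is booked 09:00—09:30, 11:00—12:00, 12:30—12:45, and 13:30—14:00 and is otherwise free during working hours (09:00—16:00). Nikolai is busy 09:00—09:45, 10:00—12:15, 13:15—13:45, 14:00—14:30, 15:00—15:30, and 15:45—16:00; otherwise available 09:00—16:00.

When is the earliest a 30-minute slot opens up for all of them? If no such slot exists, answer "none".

12:45

Priya free within 09:00–16:00: 09:15–10:15, 12:30–13:45, 14:30–16:00.
Sofia free within 09:00–16:00: 09:30–11:00, 12:00–12:30, 12:45–13:30, 14:00–16:00.
Nikolai free within 09:00–16:00: 09:45–10:00, 12:15–13:15, 13:45–14:00, 14:30–15:00, 15:30–15:45.
Priya ∩ Sofia: 09:30–10:15, 12:45–13:30, 14:30–16:00.
Priya ∩ Sofia ∩ Nikolai: 09:45–10:00, 12:45–13:15, 14:30–15:00, 15:30–15:45.
Windows ≥ 30 min: 12:45–13:15, 14:30–15:00.
Earliest such window starts at 12:45.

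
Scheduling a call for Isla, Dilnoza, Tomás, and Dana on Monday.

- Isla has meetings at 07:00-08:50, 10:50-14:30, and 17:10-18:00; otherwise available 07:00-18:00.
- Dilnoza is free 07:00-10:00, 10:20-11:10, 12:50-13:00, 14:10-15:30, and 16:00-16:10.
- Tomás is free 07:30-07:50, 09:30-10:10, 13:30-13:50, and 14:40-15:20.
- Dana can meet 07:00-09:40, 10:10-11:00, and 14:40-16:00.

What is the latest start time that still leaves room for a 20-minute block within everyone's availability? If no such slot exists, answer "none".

Isla free within 07:00–18:00: 08:50–10:50, 14:30–17:10.
Isla ∩ Dilnoza: 08:50–10:00, 10:20–10:50, 14:30–15:30, 16:00–16:10.
Isla ∩ Dilnoza ∩ Tomás: 09:30–10:00, 14:40–15:20.
Isla ∩ Dilnoza ∩ Tomás ∩ Dana: 09:30–09:40, 14:40–15:20.
Windows ≥ 20 min: 14:40–15:20.
Latest start in the last window 14:40–15:20 is 15:20 − 20 min = 15:00.

15:00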